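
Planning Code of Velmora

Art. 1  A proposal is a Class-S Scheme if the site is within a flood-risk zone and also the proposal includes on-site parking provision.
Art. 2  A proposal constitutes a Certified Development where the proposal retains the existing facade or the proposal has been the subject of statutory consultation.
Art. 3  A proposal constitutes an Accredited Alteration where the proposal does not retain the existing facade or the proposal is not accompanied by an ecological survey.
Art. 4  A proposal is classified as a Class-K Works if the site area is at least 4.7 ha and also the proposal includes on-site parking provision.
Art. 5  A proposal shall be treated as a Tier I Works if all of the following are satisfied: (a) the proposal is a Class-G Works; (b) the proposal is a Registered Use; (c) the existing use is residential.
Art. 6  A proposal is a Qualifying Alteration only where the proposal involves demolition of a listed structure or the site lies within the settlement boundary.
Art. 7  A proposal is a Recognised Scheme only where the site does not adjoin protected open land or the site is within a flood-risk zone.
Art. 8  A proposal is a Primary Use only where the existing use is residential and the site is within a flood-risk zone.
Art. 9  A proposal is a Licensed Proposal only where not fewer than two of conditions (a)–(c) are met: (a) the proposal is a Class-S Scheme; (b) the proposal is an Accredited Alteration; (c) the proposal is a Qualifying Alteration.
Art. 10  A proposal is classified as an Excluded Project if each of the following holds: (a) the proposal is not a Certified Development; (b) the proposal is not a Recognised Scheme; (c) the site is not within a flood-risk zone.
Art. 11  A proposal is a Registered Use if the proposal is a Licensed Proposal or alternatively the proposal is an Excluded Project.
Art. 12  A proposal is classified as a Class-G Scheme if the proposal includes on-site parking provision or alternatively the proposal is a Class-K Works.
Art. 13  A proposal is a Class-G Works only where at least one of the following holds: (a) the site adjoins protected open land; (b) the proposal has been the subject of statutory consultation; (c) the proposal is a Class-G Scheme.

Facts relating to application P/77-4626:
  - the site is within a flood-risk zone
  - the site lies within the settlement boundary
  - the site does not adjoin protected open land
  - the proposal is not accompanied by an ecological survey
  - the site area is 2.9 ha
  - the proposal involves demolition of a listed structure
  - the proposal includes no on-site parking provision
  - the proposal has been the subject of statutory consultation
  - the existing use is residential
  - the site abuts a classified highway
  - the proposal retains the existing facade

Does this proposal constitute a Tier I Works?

Yes

Under article 4: site area: 2.9 ha ≥ 4.7 ha? no; and the proposal includes on-site parking provision? no. So the proposal is not a Class-K Works.
Under article 12: the proposal includes on-site parking provision? no; or Class-K Works (article 4)? no. So the proposal is not a Class-G Scheme.
Under article 13: the site adjoins protected open land? no; or the proposal has been the subject of statutory consultation? yes; or Class-G Scheme (article 12)? no. So the proposal is a Class-G Works.
Under article 1: the site is within a flood-risk zone? yes; and the proposal includes on-site parking provision? no. So the proposal is not a Class-S Scheme.
Under article 3: the proposal does not retain the existing facade? no; or the proposal is not accompanied by an ecological survey? yes. So the proposal is an Accredited Alteration.
Under article 6: the proposal involves demolition of a listed structure? yes; or the site lies within the settlement boundary? yes. So the proposal is a Qualifying Alteration.
Under article 9: Class-S Scheme (article 1)? no; Accredited Alteration (article 3)? yes; Qualifying Alteration (article 6)? yes — 2 of 3 hold (need ≥2) → satisfied.
Under article 2: the proposal retains the existing facade? yes; or the proposal has been the subject of statutory consultation? yes. So the proposal is a Certified Development.
Under article 7: the site does not adjoin protected open land? yes; or the site is within a flood-risk zone? yes. So the proposal is a Recognised Scheme.
Under article 10: not a Certified Development (article 2)? no; and not a Recognised Scheme (article 7)? no; and the site is not within a flood-risk zone? no. So the proposal is not an Excluded Project.
Under article 11: Licensed Proposal (article 9)? yes; or Excluded Project (article 10)? no. So the proposal is a Registered Use.
Under article 5: Class-G Works (article 13)? yes; and Registered Use (article 11)? yes; and the existing use is residential? yes. So the proposal is a Tier I Works.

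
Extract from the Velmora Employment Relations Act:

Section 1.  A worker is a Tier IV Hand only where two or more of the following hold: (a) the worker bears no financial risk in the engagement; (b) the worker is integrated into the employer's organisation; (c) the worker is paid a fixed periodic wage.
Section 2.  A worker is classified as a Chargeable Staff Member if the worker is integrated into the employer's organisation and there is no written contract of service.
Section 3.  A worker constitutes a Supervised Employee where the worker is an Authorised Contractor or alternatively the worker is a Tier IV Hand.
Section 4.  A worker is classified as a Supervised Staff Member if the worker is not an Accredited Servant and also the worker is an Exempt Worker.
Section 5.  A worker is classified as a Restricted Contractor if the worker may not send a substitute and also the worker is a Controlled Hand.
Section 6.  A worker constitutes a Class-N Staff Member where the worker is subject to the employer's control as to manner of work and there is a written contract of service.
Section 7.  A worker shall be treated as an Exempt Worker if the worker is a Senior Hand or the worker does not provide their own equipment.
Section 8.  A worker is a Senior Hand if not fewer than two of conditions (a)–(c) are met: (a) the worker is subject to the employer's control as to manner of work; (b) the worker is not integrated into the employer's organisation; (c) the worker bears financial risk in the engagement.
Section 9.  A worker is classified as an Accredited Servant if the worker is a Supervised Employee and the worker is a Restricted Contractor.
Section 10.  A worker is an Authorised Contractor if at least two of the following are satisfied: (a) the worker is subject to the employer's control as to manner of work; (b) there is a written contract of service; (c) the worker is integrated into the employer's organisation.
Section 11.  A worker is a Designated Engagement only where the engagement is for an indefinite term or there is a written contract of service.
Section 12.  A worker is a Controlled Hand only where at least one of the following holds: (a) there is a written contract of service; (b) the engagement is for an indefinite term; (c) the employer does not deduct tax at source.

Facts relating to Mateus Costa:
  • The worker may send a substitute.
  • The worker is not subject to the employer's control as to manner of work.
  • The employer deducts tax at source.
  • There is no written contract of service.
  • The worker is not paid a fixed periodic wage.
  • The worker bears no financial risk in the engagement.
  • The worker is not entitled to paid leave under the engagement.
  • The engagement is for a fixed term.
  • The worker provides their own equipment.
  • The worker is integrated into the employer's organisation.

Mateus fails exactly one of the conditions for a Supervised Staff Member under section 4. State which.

section 10 — Authorised Contractor: the worker is subject to the employer's control as to manner of work? no; there is a written contract of service? no; the worker is integrated into the employer's organisation? yes — 1 of 3 hold (need ≥2) → not satisfied.
section 1 — Tier IV Hand: the worker bears no financial risk in the engagement? yes; the worker is integrated into the employer's organisation? yes; the worker is paid a fixed periodic wage? no — 2 of 3 hold (need ≥2) → satisfied.
section 3 — Supervised Employee: [Authorised Contractor (section 10)? no] OR [Tier IV Hand (section 1)? yes] → satisfied.
section 12 — Controlled Hand: [there is a written contract of service? no] OR [the engagement is for an indefinite term? no] OR [the employer does not deduct tax at source? no] → not satisfied.
section 5 — Restricted Contractor: [the worker may not send a substitute? no] AND [Controlled Hand (section 12)? no] → not satisfied.
section 9 — Accredited Servant: [Supervised Employee (section 3)? yes] AND [Restricted Contractor (section 5)? no] → not satisfied.
section 8 — Senior Hand: the worker is subject to the employer's control as to manner of work? no; the worker is not integrated into the employer's organisation? no; the worker bears financial risk in the engagement? no — 0 of 3 hold (need ≥2) → not satisfied.
section 7 — Exempt Worker: [Senior Hand (section 8)? no] OR [the worker does not provide their own equipment? no] → not satisfied.
section 4 — Supervised Staff Member: [not an Accredited Servant (section 9)? yes] AND [Exempt Worker (section 7)? no] → not satisfied.

Exempt Worker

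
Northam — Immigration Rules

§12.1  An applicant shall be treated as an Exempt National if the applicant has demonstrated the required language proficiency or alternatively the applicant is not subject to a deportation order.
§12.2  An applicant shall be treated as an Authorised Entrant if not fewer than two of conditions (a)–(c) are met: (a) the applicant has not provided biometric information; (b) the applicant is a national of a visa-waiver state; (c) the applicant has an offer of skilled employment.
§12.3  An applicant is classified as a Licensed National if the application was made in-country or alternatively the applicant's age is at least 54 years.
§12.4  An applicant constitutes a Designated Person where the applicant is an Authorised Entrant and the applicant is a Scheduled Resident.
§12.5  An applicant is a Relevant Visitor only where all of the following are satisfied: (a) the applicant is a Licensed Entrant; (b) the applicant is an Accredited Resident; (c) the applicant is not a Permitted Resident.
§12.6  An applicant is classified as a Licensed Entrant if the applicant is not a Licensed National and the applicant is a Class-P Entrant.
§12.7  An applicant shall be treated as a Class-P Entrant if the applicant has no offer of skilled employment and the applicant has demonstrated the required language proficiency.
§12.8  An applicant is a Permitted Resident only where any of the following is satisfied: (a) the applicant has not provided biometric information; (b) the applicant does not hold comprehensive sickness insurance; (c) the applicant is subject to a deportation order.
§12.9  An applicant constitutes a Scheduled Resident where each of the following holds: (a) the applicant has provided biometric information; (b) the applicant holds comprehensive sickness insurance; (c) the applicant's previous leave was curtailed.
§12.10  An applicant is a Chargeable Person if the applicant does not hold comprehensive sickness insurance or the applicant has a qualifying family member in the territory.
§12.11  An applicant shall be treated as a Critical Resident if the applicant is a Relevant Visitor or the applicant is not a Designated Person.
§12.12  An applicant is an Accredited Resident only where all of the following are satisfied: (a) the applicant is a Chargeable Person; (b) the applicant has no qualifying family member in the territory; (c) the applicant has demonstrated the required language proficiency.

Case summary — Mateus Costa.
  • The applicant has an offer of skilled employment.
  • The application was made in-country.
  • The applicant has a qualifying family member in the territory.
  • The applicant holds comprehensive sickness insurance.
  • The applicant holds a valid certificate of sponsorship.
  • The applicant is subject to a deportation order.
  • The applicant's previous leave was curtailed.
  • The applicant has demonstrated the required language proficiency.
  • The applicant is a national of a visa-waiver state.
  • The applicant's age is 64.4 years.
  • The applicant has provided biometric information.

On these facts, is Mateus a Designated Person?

Yes

§12.2 — Authorised Entrant: the applicant has not provided biometric information? no; the applicant is a national of a visa-waiver state? yes; the applicant has an offer of skilled employment? yes — 2 of 3 hold (need ≥2) → satisfied.
§12.9 — Scheduled Resident: [the applicant has provided biometric information? yes] AND [the applicant holds comprehensive sickness insurance? yes] AND [the applicant's previous leave was curtailed? yes] → satisfied.
§12.4 — Designated Person: [Authorised Entrant (§12.2)? yes] AND [Scheduled Resident (§12.9)? yes] → satisfied.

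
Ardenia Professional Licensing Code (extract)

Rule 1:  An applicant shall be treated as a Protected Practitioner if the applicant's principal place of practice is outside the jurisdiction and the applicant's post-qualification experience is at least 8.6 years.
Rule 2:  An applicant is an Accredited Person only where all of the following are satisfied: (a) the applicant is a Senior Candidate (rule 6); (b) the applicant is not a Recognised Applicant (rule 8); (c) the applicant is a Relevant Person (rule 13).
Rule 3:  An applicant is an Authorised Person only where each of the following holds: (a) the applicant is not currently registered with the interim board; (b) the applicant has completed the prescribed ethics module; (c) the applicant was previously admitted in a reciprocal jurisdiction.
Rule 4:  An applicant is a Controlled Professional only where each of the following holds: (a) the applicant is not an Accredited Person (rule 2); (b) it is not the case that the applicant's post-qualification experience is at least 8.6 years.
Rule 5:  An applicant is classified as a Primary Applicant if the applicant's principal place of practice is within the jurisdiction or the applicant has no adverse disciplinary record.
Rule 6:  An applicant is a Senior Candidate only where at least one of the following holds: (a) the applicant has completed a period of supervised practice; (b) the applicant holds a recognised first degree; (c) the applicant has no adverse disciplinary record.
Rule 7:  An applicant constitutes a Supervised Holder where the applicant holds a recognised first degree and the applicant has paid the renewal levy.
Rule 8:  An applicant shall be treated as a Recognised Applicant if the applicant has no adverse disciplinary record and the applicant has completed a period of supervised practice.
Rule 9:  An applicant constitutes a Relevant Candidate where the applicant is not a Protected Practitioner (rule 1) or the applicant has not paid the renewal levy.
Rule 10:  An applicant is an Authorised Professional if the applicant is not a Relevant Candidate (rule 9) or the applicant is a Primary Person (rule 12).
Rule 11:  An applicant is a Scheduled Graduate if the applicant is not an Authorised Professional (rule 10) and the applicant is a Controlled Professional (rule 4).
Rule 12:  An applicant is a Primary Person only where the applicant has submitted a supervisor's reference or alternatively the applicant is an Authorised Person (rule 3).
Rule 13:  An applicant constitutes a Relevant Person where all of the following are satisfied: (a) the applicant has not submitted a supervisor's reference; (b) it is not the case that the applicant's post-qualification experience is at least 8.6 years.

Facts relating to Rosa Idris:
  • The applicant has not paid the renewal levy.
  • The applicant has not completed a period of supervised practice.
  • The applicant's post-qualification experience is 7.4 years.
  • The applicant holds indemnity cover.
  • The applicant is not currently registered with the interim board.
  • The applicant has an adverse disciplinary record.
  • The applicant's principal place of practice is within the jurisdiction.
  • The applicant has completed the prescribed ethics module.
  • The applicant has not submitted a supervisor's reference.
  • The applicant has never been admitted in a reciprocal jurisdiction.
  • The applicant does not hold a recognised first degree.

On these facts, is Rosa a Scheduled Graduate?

Yes

Under rule 1: the applicant's principal place of practice is outside the jurisdiction? no; and applicant's post-qualification experience: 7.4 years ≥ 8.6 years? no. So the applicant is not a Protected Practitioner.
Under rule 9: not a Protected Practitioner (rule 1)? yes; or the applicant has not paid the renewal levy? yes. So the applicant is a Relevant Candidate.
Under rule 3: the applicant is not currently registered with the interim board? yes; and the applicant has completed the prescribed ethics module? yes; and the applicant was previously admitted in a reciprocal jurisdiction? no. So the applicant is not an Authorised Person.
Under rule 12: the applicant has submitted a supervisor's reference? no; or Authorised Person (rule 3)? no. So the applicant is not a Primary Person.
Under rule 10: not a Relevant Candidate (rule 9)? no; or Primary Person (rule 12)? no. So the applicant is not an Authorised Professional.
Under rule 6: the applicant has completed a period of supervised practice? no; or the applicant holds a recognised first degree? no; or the applicant has no adverse disciplinary record? no. So the applicant is not a Senior Candidate.
Under rule 8: the applicant has no adverse disciplinary record? no; and the applicant has completed a period of supervised practice? no. So the applicant is not a Recognised Applicant.
Under rule 13: the applicant has not submitted a supervisor's reference? yes; and applicant's post-qualification experience: 7.4 years ≥ 8.6 years? no, so negated condition yes. So the applicant is a Relevant Person.
Under rule 2: Senior Candidate (rule 6)? no; and not a Recognised Applicant (rule 8)? yes; and Relevant Person (rule 13)? yes. So the applicant is not an Accredited Person.
Under rule 4: not an Accredited Person (rule 2)? yes; and applicant's post-qualification experience: 7.4 years ≥ 8.6 years? no, so negated condition yes. So the applicant is a Controlled Professional.
Under rule 11: not an Authorised Professional (rule 10)? yes; and Controlled Professional (rule 4)? yes. So the applicant is a Scheduled Graduate.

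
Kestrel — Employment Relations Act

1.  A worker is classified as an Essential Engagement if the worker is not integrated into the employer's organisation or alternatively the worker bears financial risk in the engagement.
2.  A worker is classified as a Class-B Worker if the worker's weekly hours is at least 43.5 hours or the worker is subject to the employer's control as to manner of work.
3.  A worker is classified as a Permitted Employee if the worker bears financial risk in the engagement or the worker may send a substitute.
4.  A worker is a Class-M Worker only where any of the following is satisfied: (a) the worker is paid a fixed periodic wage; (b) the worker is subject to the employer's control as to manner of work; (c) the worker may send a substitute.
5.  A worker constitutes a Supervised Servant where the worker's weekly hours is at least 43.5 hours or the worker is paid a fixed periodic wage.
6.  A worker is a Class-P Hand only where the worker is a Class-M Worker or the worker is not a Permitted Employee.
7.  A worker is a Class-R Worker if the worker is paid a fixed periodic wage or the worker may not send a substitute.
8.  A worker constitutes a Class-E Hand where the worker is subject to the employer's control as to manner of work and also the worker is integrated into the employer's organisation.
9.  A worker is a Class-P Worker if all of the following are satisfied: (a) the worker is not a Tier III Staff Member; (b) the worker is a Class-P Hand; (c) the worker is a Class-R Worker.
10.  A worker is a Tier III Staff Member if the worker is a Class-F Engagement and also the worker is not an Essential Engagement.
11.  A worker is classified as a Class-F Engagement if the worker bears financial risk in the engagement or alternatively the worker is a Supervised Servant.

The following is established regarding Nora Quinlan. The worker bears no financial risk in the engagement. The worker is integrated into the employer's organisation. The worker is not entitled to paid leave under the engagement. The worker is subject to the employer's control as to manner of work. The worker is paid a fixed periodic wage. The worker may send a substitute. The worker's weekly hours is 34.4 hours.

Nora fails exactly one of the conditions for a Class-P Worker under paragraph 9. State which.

Tier III Staff Member

paragraph 5 — Supervised Servant: [worker's weekly hours: 34.4 hours ≥ 43.5 hours? no] OR [the worker is paid a fixed periodic wage? yes] → satisfied.
paragraph 11 — Class-F Engagement: [the worker bears financial risk in the engagement? no] OR [Supervised Servant (paragraph 5)? yes] → satisfied.
paragraph 1 — Essential Engagement: [the worker is not integrated into the employer's organisation? no] OR [the worker bears financial risk in the engagement? no] → not satisfied.
paragraph 10 — Tier III Staff Member: [Class-F Engagement (paragraph 11)? yes] AND [not an Essential Engagement (paragraph 1)? yes] → satisfied.
paragraph 4 — Class-M Worker: [the worker is paid a fixed periodic wage? yes] OR [the worker is subject to the employer's control as to manner of work? yes] OR [the worker may send a substitute? yes] → satisfied.
paragraph 3 — Permitted Employee: [the worker bears financial risk in the engagement? no] OR [the worker may send a substitute? yes] → satisfied.
paragraph 6 — Class-P Hand: [Class-M Worker (paragraph 4)? yes] OR [not a Permitted Employee (paragraph 3)? no] → satisfied.
paragraph 7 — Class-R Worker: [the worker is paid a fixed periodic wage? yes] OR [the worker may not send a substitute? no] → satisfied.
paragraph 9 — Class-P Worker: [not a Tier III Staff Member (paragraph 10)? no] AND [Class-P Hand (paragraph 6)? yes] AND [Class-R Worker (paragraph 7)? yes] → not satisfied.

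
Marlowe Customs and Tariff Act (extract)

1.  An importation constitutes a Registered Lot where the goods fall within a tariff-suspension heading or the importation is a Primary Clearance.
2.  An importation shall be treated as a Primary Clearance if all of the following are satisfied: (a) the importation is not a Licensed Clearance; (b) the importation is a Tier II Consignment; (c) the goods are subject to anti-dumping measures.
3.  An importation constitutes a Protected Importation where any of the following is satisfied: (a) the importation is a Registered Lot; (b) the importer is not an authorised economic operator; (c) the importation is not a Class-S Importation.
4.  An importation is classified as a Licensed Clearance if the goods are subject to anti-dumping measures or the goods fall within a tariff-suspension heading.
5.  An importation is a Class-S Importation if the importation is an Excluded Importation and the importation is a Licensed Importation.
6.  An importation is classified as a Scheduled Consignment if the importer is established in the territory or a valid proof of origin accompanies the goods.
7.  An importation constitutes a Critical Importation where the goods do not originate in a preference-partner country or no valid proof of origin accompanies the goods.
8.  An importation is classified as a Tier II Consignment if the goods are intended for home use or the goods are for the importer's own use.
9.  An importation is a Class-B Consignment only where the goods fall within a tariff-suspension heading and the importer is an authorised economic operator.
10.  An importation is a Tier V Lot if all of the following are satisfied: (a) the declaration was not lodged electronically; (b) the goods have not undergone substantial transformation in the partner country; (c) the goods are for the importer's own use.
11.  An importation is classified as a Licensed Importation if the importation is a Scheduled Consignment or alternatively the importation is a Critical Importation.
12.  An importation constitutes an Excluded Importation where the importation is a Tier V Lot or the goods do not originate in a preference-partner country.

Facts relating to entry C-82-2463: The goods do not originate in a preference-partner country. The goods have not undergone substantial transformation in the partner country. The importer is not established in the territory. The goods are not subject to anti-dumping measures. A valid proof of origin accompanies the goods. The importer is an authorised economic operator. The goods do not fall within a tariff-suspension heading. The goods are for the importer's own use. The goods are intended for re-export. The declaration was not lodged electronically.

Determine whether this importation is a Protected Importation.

paragraph 4 — Licensed Clearance: [the goods are subject to anti-dumping measures? no] OR [the goods fall within a tariff-suspension heading? no] → not satisfied.
paragraph 8 — Tier II Consignment: [the goods are intended for home use? no] OR [the goods are for the importer's own use? yes] → satisfied.
paragraph 2 — Primary Clearance: [not a Licensed Clearance (paragraph 4)? yes] AND [Tier II Consignment (paragraph 8)? yes] AND [the goods are subject to anti-dumping measures? no] → not satisfied.
paragraph 1 — Registered Lot: [the goods fall within a tariff-suspension heading? no] OR [Primary Clearance (paragraph 2)? no] → not satisfied.
paragraph 10 — Tier V Lot: [the declaration was not lodged electronically? yes] AND [the goods have not undergone substantial transformation in the partner country? yes] AND [the goods are for the importer's own use? yes] → satisfied.
paragraph 12 — Excluded Importation: [Tier V Lot (paragraph 10)? yes] OR [the goods do not originate in a preference-partner country? yes] → satisfied.
paragraph 6 — Scheduled Consignment: [the importer is established in the territory? no] OR [a valid proof of origin accompanies the goods? yes] → satisfied.
paragraph 7 — Critical Importation: [the goods do not originate in a preference-partner country? yes] OR [no valid proof of origin accompanies the goods? no] → satisfied.
paragraph 11 — Licensed Importation: [Scheduled Consignment (paragraph 6)? yes] OR [Critical Importation (paragraph 7)? yes] → satisfied.
paragraph 5 — Class-S Importation: [Excluded Importation (paragraph 12)? yes] AND [Licensed Importation (paragraph 11)? yes] → satisfied.
paragraph 3 — Protected Importation: [Registered Lot (paragraph 1)? no] OR [the importer is not an authorised economic operator? no] OR [not a Class-S Importation (paragraph 5)? no] → not satisfied.

No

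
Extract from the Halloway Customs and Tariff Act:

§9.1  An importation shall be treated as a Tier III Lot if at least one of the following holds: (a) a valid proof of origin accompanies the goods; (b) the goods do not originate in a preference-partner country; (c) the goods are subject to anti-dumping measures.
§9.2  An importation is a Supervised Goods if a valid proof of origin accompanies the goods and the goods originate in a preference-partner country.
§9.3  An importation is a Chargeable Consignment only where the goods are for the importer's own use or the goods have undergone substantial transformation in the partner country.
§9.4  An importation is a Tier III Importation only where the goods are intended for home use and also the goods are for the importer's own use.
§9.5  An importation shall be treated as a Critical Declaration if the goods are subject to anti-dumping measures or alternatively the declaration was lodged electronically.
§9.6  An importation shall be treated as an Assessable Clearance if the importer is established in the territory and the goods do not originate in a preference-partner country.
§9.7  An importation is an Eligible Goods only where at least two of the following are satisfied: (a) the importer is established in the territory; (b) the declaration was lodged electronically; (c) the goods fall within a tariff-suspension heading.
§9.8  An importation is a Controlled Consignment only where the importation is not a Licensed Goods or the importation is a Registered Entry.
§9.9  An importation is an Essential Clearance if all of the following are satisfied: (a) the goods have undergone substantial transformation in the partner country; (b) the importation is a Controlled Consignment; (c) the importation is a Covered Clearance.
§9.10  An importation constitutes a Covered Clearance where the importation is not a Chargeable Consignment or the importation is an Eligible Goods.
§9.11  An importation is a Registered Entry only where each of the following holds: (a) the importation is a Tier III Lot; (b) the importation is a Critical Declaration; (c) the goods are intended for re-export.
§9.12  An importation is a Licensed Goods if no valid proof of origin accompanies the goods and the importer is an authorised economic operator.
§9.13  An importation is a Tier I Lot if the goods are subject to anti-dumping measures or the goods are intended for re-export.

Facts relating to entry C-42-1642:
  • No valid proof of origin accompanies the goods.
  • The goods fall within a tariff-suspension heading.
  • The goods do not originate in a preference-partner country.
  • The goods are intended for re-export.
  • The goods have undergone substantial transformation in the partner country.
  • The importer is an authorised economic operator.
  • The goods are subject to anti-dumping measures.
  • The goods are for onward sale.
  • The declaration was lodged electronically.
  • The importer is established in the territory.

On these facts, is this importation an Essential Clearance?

Under §9.12: no valid proof of origin accompanies the goods? yes; and the importer is an authorised economic operator? yes. So the importation is a Licensed Goods.
Under §9.1: a valid proof of origin accompanies the goods? no; or the goods do not originate in a preference-partner country? yes; or the goods are subject to anti-dumping measures? yes. So the importation is a Tier III Lot.
Under §9.5: the goods are subject to anti-dumping measures? yes; or the declaration was lodged electronically? yes. So the importation is a Critical Declaration.
Under §9.11: Tier III Lot (§9.1)? yes; and Critical Declaration (§9.5)? yes; and the goods are intended for re-export? yes. So the importation is a Registered Entry.
Under §9.8: not a Licensed Goods (§9.12)? no; or Registered Entry (§9.11)? yes. So the importation is a Controlled Consignment.
Under §9.3: the goods are for the importer's own use? no; or the goods have undergone substantial transformation in the partner country? yes. So the importation is a Chargeable Consignment.
Under §9.7: the importer is established in the territory? yes; the declaration was lodged electronically? yes; the goods fall within a tariff-suspension heading? yes — 3 of 3 hold (need ≥2) → satisfied.
Under §9.10: not a Chargeable Consignment (§9.3)? no; or Eligible Goods (§9.7)? yes. So the importation is a Covered Clearance.
Under §9.9: the goods have undergone substantial transformation in the partner country? yes; and Controlled Consignment (§9.8)? yes; and Covered Clearance (§9.10)? yes. So the importation is an Essential Clearance.

Yes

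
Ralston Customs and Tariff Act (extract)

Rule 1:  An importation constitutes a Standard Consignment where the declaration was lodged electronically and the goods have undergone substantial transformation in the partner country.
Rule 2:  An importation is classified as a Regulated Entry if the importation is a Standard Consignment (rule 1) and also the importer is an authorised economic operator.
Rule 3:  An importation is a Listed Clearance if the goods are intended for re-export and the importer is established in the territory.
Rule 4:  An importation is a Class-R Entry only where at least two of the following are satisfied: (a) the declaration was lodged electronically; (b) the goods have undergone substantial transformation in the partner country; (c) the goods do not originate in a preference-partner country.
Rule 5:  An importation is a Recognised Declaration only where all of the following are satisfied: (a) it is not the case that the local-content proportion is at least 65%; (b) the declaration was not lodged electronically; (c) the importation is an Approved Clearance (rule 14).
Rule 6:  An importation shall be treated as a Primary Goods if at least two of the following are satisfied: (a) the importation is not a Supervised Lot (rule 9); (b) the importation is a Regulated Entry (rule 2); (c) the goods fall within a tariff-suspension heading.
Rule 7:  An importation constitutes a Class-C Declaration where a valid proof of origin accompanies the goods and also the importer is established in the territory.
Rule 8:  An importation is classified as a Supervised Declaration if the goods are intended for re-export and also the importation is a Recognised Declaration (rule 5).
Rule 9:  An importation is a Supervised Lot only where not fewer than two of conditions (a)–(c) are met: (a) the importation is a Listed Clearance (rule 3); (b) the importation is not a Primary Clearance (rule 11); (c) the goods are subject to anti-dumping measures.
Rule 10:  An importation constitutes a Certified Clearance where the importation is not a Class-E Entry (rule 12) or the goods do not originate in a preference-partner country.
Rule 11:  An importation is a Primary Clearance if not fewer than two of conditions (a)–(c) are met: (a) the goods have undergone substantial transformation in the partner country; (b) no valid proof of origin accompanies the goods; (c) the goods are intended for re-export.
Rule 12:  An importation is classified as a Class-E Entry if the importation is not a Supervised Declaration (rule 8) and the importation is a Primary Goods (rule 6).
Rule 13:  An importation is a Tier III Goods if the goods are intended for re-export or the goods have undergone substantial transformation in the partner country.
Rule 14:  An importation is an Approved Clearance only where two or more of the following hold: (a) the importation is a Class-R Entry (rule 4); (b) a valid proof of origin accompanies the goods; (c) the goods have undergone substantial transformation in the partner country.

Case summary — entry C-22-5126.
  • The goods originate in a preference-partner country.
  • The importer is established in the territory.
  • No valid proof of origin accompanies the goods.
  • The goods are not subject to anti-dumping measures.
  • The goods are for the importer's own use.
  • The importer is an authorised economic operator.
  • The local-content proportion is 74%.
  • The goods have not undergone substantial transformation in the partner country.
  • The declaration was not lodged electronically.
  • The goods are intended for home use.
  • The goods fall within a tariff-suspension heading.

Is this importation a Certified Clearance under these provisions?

rule 4 — Class-R Entry: the declaration was lodged electronically? no; the goods have undergone substantial transformation in the partner country? no; the goods do not originate in a preference-partner country? no — 0 of 3 hold (need ≥2) → not satisfied.
rule 14 — Approved Clearance: Class-R Entry (rule 4)? no; a valid proof of origin accompanies the goods? no; the goods have undergone substantial transformation in the partner country? no — 0 of 3 hold (need ≥2) → not satisfied.
rule 5 — Recognised Declaration: [local-content proportion: 74% ≥ 65%? yes, so negated condition no] AND [the declaration was not lodged electronically? yes] AND [Approved Clearance (rule 14)? no] → not satisfied.
rule 8 — Supervised Declaration: [the goods are intended for re-export? no] AND [Recognised Declaration (rule 5)? no] → not satisfied.
rule 3 — Listed Clearance: [the goods are intended for re-export? no] AND [the importer is established in the territory? yes] → not satisfied.
rule 11 — Primary Clearance: the goods have undergone substantial transformation in the partner country? no; no valid proof of origin accompanies the goods? yes; the goods are intended for re-export? no — 1 of 3 hold (need ≥2) → not satisfied.
rule 9 — Supervised Lot: Listed Clearance (rule 3)? no; not a Primary Clearance (rule 11)? yes; the goods are subject to anti-dumping measures? no — 1 of 3 hold (need ≥2) → not satisfied.
rule 1 — Standard Consignment: [the declaration was lodged electronically? no] AND [the goods have undergone substantial transformation in the partner country? no] → not satisfied.
rule 2 — Regulated Entry: [Standard Consignment (rule 1)? no] AND [the importer is an authorised economic operator? yes] → not satisfied.
rule 6 — Primary Goods: not a Supervised Lot (rule 9)? yes; Regulated Entry (rule 2)? no; the goods fall within a tariff-suspension heading? yes — 2 of 3 hold (need ≥2) → satisfied.
rule 12 — Class-E Entry: [not a Supervised Declaration (rule 8)? yes] AND [Primary Goods (rule 6)? yes] → satisfied.
rule 10 — Certified Clearance: [not a Class-E Entry (rule 12)? no] OR [the goods do not originate in a preference-partner country? no] → not satisfied.

No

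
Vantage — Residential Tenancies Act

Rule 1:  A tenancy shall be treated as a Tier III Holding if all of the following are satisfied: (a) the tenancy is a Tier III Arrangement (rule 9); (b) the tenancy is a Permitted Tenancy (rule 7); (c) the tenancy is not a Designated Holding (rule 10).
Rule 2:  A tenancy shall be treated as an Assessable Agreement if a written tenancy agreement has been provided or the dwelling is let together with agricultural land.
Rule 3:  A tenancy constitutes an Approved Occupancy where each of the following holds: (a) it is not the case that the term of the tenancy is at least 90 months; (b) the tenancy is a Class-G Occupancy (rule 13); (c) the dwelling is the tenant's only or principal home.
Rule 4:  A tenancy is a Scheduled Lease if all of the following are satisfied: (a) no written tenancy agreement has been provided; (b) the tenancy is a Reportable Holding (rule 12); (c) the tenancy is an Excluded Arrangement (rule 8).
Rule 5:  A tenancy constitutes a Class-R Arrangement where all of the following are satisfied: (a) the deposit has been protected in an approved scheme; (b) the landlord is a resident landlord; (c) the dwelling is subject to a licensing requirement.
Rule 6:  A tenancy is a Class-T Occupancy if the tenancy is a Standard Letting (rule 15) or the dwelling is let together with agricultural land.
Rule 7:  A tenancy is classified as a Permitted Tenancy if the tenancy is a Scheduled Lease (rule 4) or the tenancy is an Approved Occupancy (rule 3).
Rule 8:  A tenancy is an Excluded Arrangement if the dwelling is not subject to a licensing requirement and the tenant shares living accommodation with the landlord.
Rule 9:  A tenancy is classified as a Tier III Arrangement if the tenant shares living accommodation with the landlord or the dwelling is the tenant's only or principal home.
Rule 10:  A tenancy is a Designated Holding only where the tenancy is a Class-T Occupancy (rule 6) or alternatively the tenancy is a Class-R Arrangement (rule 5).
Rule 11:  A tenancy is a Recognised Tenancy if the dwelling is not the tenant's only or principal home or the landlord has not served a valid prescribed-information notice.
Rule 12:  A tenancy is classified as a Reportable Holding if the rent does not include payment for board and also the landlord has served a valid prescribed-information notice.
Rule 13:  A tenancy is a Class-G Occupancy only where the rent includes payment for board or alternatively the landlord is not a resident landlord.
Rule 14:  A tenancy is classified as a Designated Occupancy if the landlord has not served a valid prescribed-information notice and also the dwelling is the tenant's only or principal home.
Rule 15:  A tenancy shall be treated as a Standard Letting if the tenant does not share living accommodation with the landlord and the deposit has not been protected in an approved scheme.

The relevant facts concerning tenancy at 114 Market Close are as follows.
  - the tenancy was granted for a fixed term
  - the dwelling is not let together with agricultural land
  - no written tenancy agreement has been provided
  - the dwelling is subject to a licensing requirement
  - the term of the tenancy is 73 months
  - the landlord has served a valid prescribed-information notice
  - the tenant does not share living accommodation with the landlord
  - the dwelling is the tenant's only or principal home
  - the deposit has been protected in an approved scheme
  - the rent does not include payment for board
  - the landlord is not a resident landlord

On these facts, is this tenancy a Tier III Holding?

Yes

rule 9 — Tier III Arrangement: [the tenant shares living accommodation with the landlord? no] OR [the dwelling is the tenant's only or principal home? yes] → satisfied.
rule 12 — Reportable Holding: [the rent does not include payment for board? yes] AND [the landlord has served a valid prescribed-information notice? yes] → satisfied.
rule 8 — Excluded Arrangement: [the dwelling is not subject to a licensing requirement? no] AND [the tenant shares living accommodation with the landlord? no] → not satisfied.
rule 4 — Scheduled Lease: [no written tenancy agreement has been provided? yes] AND [Reportable Holding (rule 12)? yes] AND [Excluded Arrangement (rule 8)? no] → not satisfied.
rule 13 — Class-G Occupancy: [the rent includes payment for board? no] OR [the landlord is not a resident landlord? yes] → satisfied.
rule 3 — Approved Occupancy: [term of the tenancy: 73 months ≥ 90 months? no, so negated condition yes] AND [Class-G Occupancy (rule 13)? yes] AND [the dwelling is the tenant's only or principal home? yes] → satisfied.
rule 7 — Permitted Tenancy: [Scheduled Lease (rule 4)? no] OR [Approved Occupancy (rule 3)? yes] → satisfied.
rule 15 — Standard Letting: [the tenant does not share living accommodation with the landlord? yes] AND [the deposit has not been protected in an approved scheme? no] → not satisfied.
rule 6 — Class-T Occupancy: [Standard Letting (rule 15)? no] OR [the dwelling is let together with agricultural land? no] → not satisfied.
rule 5 — Class-R Arrangement: [the deposit has been protected in an approved scheme? yes] AND [the landlord is a resident landlord? no] AND [the dwelling is subject to a licensing requirement? yes] → not satisfied.
rule 10 — Designated Holding: [Class-T Occupancy (rule 6)? no] OR [Class-R Arrangement (rule 5)? no] → not satisfied.
rule 1 — Tier III Holding: [Tier III Arrangement (rule 9)? yes] AND [Permitted Tenancy (rule 7)? yes] AND [not a Designated Holding (rule 10)? yes] → satisfied.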